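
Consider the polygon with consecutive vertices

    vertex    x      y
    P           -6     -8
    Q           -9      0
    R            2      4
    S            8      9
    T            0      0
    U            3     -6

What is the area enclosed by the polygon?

Apply the shoelace formula: 2A = Σ (x_i·y_{i+1} − x_{i+1}·y_i), indices taken mod 6.
Cross-terms: -72, -36, -14, 0, 0, -60  ⇒  Σ = -182
Area = |Σ|/2 = 91.

91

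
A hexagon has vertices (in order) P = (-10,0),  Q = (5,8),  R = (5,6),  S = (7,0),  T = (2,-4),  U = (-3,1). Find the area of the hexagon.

Cross-terms: -80, -10, -42, -28, -10, 10  ⇒  Σ = -160
Area = |Σ|/2 = 80.

80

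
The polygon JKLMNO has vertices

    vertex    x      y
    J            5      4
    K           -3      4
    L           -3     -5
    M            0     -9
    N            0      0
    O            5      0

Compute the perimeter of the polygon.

40

|JK| = √((-8)² + (0)²) = √64 = 8
|KL| = √((0)² + (-9)²) = √81 = 9
|LM| = √((3)² + (-4)²) = √25 = 5
|MN| = √((0)² + (9)²) = √81 = 9
|NO| = √((5)² + (0)²) = √25 = 5
|OJ| = √((0)² + (4)²) = √16 = 4
Perimeter = 8 + 9 + 5 + 9 + 5 + 4 = 40.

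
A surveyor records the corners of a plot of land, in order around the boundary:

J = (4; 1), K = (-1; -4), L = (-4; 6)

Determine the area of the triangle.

Apply Gauss's area formula: 2A = Σ (x_i·y_{i+1} − x_{i+1}·y_i), indices taken mod 3.
J→K: (4)(-4) − (-1)(1) = -15
K→L: (-1)(6) − (-4)(-4) = -22
L→J: (-4)(1) − (4)(6) = -28
Σ = -65
Area = |Σ|/2 = 32.5.

32.5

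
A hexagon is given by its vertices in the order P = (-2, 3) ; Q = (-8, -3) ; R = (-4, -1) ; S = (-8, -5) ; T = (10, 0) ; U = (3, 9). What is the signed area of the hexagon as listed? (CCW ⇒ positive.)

Apply the shoelace (surveyor's) formula: 2A = Σ (x_i·y_{i+1} − x_{i+1}·y_i), indices taken mod 6.
P→Q: (-2)(-3) − (-8)(3) = 30
Q→R: (-8)(-1) − (-4)(-3) = -4
R→S: (-4)(-5) − (-8)(-1) = 12
S→T: (-8)(0) − (10)(-5) = 50
T→U: (10)(9) − (3)(0) = 90
U→P: (3)(3) − (-2)(9) = 27
Σ = 205
Signed area = Σ/2 = 102.5 (positive ⇒ counter-clockwise traversal).

102.5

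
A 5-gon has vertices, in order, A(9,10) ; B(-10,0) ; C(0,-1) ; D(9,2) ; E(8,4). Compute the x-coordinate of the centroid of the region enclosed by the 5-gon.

323/183

Apply the surveyor's formula. First the cross-terms c_i = x_i·y_{i+1} − x_{i+1}·y_i:
  100, 10, 9, 20, 44  ⇒  2A = 183, A = 91.5.
Then Σ (x_i + x_{i+1})·c_i = 969, so x̄ = 969 / (6·91.5) = 323/183.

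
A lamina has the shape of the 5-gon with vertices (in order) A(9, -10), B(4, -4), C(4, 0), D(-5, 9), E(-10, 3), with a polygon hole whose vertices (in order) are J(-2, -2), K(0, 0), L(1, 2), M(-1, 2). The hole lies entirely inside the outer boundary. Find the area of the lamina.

Outer boundary:
Σ = (4) + (16) + (36) + (75) + (73) = 204
Area = |Σ|/2 = 102.
Hole:
Apply the shoelace (surveyor's) formula: 2A = Σ (x_i·y_{i+1} − x_{i+1}·y_i), indices taken mod 4.
J→K: (-2)(0) − (0)(-2) = 0
K→L: (0)(2) − (1)(0) = 0
L→M: (1)(2) − (-1)(2) = 4
M→J: (-1)(-2) − (-2)(2) = 6
Σ = 10
Area = |Σ|/2 = 5.
Net area = 102 − 5 = 97.

97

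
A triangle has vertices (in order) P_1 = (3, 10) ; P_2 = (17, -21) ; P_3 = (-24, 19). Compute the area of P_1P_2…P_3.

Apply the shoelace formula: 2A = Σ (x_i·y_{i+1} − x_{i+1}·y_i), indices taken mod 3.
Σ = (-233) + (-181) + (-297) = -711
Area = |Σ|/2 = 355.5.

355.5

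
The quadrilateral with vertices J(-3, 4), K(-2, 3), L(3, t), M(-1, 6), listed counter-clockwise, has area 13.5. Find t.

Write out the shoelace sum; only the two edges meeting at L involve t:
2·Area = [((-2)·t − 3·3) + (3·6 − (-1)·t)] + 13
       = -1·t + 22 = 27
⇒ t = -5.

-5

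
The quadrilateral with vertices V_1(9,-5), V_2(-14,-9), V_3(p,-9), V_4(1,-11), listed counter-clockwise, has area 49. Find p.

-10

The doubled signed area Σ (x_i y_{i+1} − x_{i+1} y_i) is linear in p.
With p=0 it equals 78; the coefficient of p is -2 (from the two edges through V_3).
So -2·p + 78 = 2·49 = 98 ⇒ p = -10.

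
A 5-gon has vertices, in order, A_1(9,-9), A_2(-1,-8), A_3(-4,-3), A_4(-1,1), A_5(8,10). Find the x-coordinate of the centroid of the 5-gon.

Apply the shoelace formula. First the cross-terms c_i = x_i·y_{i+1} − x_{i+1}·y_i:
  -81, -29, -7, -18, -162  ⇒  2A = -297, A = -148.5.
Then Σ (x_i + x_{i+1})·c_i = -3348, so x̄ = -3348 / (6·(-148.5)) = 124/33.

124/33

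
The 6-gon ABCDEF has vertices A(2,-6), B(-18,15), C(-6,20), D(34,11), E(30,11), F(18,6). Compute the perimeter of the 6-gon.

120

|AB| = √((-20)² + (21)²) = √841 = 29
|BC| = √((12)² + (5)²) = √169 = 13
|CD| = √((40)² + (-9)²) = √1681 = 41
|DE| = √((-4)² + (0)²) = √16 = 4
|EF| = √((-12)² + (-5)²) = √169 = 13
|FA| = √((-16)² + (-12)²) = √400 = 20
Perimeter = 29 + 13 + 41 + 4 + 13 + 20 = 120.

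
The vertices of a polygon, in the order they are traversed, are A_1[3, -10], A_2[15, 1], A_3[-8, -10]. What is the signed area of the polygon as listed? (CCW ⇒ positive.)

Apply the shoelace formula: 2A = Σ (x_i·y_{i+1} − x_{i+1}·y_i), indices taken mod 3.
A_1→A_2: (3)(1) − (15)(-10) = 153
A_2→A_3: (15)(-10) − (-8)(1) = -142
A_3→A_1: (-8)(-10) − (3)(-10) = 110
Σ = 121
Signed area = Σ/2 = 60.5 (positive ⇒ counter-clockwise traversal).

60.5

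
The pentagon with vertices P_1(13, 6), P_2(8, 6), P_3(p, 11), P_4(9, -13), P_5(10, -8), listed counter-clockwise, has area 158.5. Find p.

-4

Write out the shoelace sum; only the two edges meeting at P_3 involve p:
2·Area = [(8·11 − p·6) + (p·(-13) − 9·11)] + 252
       = -19·p + 241 = 317
⇒ p = -4.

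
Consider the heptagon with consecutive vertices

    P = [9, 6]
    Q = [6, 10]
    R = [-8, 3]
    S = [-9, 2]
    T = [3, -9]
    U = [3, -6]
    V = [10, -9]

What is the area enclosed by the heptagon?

Σ = (54) + (98) + (11) + (75) + (9) + (33) + (141) = 421
Area = |Σ|/2 = 210.5.

210.5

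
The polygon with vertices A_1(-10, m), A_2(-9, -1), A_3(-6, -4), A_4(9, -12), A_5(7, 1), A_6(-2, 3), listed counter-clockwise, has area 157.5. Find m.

Write out the shoelace sum; only the two edges meeting at A_1 involve m:
2·Area = [((-2)·m − (-10)·3) + ((-10)·(-1) − (-9)·m)] + 254
       = 7·m + 294 = 315
⇒ m = 3.

3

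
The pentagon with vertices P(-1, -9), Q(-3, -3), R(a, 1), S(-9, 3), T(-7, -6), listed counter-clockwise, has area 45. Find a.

-4

Write out the shoelace sum; only the two edges meeting at R involve a:
2·Area = [((-3)·1 − a·(-3)) + (a·3 − (-9)·1)] + 108
       = 6·a + 114 = 90
⇒ a = -4.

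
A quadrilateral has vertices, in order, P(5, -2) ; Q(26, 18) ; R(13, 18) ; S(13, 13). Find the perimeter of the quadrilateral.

|PQ| = √((21)² + (20)²) = √841 = 29
|QR| = √((-13)² + (0)²) = √169 = 13
|RS| = √((0)² + (-5)²) = √25 = 5
|SP| = √((-8)² + (-15)²) = √289 = 17
Perimeter = 29 + 13 + 5 + 17 = 64.

64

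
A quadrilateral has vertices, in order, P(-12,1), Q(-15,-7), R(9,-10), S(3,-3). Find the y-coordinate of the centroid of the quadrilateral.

-698/141

Apply the shoelace formula. First the cross-terms c_i = x_i·y_{i+1} − x_{i+1}·y_i:
  99, 213, 3, -33  ⇒  2A = 282, A = 141.
Then Σ (y_i + y_{i+1})·c_i = -4188, so ȳ = -4188 / (6·141) = -698/141.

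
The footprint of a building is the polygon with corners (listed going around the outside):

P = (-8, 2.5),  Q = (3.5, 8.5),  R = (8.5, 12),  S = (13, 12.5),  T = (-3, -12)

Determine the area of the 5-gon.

Σ = (-76.75) + (-30.25) + (-49.75) + (-118.5) + (-103.5) = -378.75
Area = |Σ|/2 = 189.375.

189.375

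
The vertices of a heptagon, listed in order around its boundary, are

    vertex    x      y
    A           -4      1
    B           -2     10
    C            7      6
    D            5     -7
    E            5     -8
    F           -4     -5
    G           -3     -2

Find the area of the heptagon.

139.5

Σ = (-38) + (-82) + (-79) + (-5) + (-57) + (-7) + (-11) = -279
Area = |Σ|/2 = 139.5.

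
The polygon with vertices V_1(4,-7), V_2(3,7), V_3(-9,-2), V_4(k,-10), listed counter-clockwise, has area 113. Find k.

Write out the shoelace sum; only the two edges meeting at V_4 involve k:
2·Area = [((-9)·(-10) − k·(-2)) + (k·(-7) − 4·(-10))] + 106
       = -5·k + 236 = 226
⇒ k = 2.

2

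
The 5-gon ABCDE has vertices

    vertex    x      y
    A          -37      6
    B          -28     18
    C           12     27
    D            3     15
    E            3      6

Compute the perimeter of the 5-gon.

120

|AB| = √((9)² + (12)²) = √225 = 15
|BC| = √((40)² + (9)²) = √1681 = 41
|CD| = √((-9)² + (-12)²) = √225 = 15
|DE| = √((0)² + (-9)²) = √81 = 9
|EA| = √((-40)² + (0)²) = √1600 = 40
Perimeter = 15 + 41 + 15 + 9 + 40 = 120.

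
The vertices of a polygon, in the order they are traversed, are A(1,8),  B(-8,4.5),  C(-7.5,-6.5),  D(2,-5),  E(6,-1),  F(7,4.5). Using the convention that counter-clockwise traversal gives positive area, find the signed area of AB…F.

Σ = (68.5) + (85.75) + (50.5) + (28) + (34) + (51.5) = 318.25
Signed area = Σ/2 = 159.125 (positive ⇒ counter-clockwise traversal).

159.125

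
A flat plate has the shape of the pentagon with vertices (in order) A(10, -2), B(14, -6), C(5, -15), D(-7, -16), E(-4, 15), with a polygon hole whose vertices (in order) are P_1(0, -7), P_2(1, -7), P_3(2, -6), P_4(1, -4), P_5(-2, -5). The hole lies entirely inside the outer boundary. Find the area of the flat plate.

Outer boundary:
Apply the surveyor's formula: 2A = Σ (x_i·y_{i+1} − x_{i+1}·y_i), indices taken mod 5.
A→B: (10)(-6) − (14)(-2) = -32
B→C: (14)(-15) − (5)(-6) = -180
C→D: (5)(-16) − (-7)(-15) = -185
D→E: (-7)(15) − (-4)(-16) = -169
E→A: (-4)(-2) − (10)(15) = -142
Σ = -708
Area = |Σ|/2 = 354.
Hole:
Cross-terms: 7, 8, -2, -13, 14  ⇒  Σ = 14
Area = |Σ|/2 = 7.
Net area = 354 − 7 = 347.

347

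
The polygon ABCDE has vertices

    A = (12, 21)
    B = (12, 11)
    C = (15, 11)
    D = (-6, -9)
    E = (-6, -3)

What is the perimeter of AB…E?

|AB| = √((0)² + (-10)²) = √100 = 10
|BC| = √((3)² + (0)²) = √9 = 3
|CD| = √((-21)² + (-20)²) = √841 = 29
|DE| = √((0)² + (6)²) = √36 = 6
|EA| = √((18)² + (24)²) = √900 = 30
Perimeter = 10 + 3 + 29 + 6 + 30 = 78.

78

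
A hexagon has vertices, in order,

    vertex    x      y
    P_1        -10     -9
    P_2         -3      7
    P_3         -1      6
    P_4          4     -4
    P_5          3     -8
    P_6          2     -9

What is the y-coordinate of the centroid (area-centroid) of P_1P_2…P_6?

Apply the shoelace formula. First the cross-terms c_i = x_i·y_{i+1} − x_{i+1}·y_i:
  -97, -11, -20, -20, -11, -108  ⇒  2A = -267, A = -133.5.
Then Σ (y_i + y_{i+1})·c_i = 2382, so ȳ = 2382 / (6·(-133.5)) = -794/267.

-794/267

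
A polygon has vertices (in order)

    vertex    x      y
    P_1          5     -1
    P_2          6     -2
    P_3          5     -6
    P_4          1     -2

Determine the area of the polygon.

12.5

Apply the surveyor's formula: 2A = Σ (x_i·y_{i+1} − x_{i+1}·y_i), indices taken mod 4.
Σ = (-4) + (-26) + (-4) + (9) = -25
Area = |Σ|/2 = 12.5.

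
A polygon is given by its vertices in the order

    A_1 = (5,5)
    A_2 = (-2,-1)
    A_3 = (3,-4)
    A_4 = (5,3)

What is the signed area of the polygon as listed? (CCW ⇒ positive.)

Apply Gauss's area formula: 2A = Σ (x_i·y_{i+1} − x_{i+1}·y_i), indices taken mod 4.
Σ = (5) + (11) + (29) + (10) = 55
Signed area = Σ/2 = 27.5 (positive ⇒ counter-clockwise traversal).

27.5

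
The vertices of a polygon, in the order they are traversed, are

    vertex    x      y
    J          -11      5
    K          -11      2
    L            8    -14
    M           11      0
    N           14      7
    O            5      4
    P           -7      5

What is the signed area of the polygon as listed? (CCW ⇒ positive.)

248

Σ = (33) + (138) + (154) + (77) + (21) + (53) + (20) = 496
Signed area = Σ/2 = 248 (positive ⇒ counter-clockwise traversal).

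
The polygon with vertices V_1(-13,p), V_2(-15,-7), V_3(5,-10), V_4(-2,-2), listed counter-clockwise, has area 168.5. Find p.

The doubled signed area Σ (x_i y_{i+1} − x_{i+1} y_i) is linear in p.
With p=0 it equals 220; the coefficient of p is 13 (from the two edges through V_1).
So 13·p + 220 = 2·168.5 = 337 ⇒ p = 9.

9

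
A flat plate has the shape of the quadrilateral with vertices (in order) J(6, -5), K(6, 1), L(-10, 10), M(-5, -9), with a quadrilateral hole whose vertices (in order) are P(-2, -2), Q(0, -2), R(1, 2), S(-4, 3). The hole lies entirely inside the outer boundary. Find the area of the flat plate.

Outer boundary:
Apply the surveyor's formula: 2A = Σ (x_i·y_{i+1} − x_{i+1}·y_i), indices taken mod 4.
Cross-terms: 36, 70, 140, 79  ⇒  Σ = 325
Area = |Σ|/2 = 162.5.
Hole:
Apply the shoelace formula: 2A = Σ (x_i·y_{i+1} − x_{i+1}·y_i), indices taken mod 4.
Cross-terms: 4, 2, 11, 14  ⇒  Σ = 31
Area = |Σ|/2 = 15.5.
Net area = 162.5 − 15.5 = 147.

147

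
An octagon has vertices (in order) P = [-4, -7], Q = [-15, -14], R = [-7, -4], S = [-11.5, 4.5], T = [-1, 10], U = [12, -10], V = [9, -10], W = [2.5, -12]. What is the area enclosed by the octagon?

281.75

Apply the shoelace formula: 2A = Σ (x_i·y_{i+1} − x_{i+1}·y_i), indices taken mod 8.
Σ = (-49) + (-38) + (-77.5) + (-110.5) + (-110) + (-30) + (-83) + (-65.5) = -563.5
Area = |Σ|/2 = 281.75.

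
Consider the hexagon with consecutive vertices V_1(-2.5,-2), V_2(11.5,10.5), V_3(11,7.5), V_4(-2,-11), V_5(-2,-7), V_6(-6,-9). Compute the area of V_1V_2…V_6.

Apply the surveyor's formula: 2A = Σ (x_i·y_{i+1} − x_{i+1}·y_i), indices taken mod 6.
V_1→V_2: (-2.5)(10.5) − (11.5)(-2) = -3.25
V_2→V_3: (11.5)(7.5) − (11)(10.5) = -29.25
V_3→V_4: (11)(-11) − (-2)(7.5) = -106
V_4→V_5: (-2)(-7) − (-2)(-11) = -8
V_5→V_6: (-2)(-9) − (-6)(-7) = -24
V_6→V_1: (-6)(-2) − (-2.5)(-9) = -10.5
Σ = -181
Area = |Σ|/2 = 90.5.

90.5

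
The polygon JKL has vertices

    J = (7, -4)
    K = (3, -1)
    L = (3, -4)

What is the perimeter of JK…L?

12

|JK| = √((-4)² + (3)²) = √25 = 5
|KL| = √((0)² + (-3)²) = √9 = 3
|LJ| = √((4)² + (0)²) = √16 = 4
Perimeter = 5 + 3 + 4 = 12.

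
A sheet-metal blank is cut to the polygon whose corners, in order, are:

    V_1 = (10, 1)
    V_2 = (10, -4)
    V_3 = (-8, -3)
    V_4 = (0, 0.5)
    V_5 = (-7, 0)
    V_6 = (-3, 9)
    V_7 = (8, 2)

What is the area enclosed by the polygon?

132.75

Apply Gauss's area formula: 2A = Σ (x_i·y_{i+1} − x_{i+1}·y_i), indices taken mod 7.
V_1→V_2: (10)(-4) − (10)(1) = -50
V_2→V_3: (10)(-3) − (-8)(-4) = -62
V_3→V_4: (-8)(0.5) − (0)(-3) = -4
V_4→V_5: (0)(0) − (-7)(0.5) = 3.5
V_5→V_6: (-7)(9) − (-3)(0) = -63
V_6→V_7: (-3)(2) − (8)(9) = -78
V_7→V_1: (8)(1) − (10)(2) = -12
Σ = -265.5
Area = |Σ|/2 = 132.75.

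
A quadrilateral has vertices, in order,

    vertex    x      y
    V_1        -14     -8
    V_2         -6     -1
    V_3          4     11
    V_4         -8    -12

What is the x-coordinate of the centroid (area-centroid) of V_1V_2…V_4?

Apply Gauss's area formula. First the cross-terms c_i = x_i·y_{i+1} − x_{i+1}·y_i:
  -34, -62, 40, -104  ⇒  2A = -160, A = -80.
Then Σ (x_i + x_{i+1})·c_i = 2932, so x̄ = 2932 / (6·(-80)) = -733/120.

-733/120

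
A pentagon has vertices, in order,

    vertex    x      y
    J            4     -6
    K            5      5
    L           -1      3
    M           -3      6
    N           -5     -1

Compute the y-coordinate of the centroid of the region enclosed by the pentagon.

16/105

Apply the surveyor's formula. First the cross-terms c_i = x_i·y_{i+1} − x_{i+1}·y_i:
  50, 20, 3, 33, 34  ⇒  2A = 140, A = 70.
Then Σ (y_i + y_{i+1})·c_i = 64, so ȳ = 64 / (6·70) = 16/105.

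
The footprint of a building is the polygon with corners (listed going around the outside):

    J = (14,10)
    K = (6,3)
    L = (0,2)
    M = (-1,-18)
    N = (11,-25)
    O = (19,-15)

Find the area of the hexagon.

464.5

Apply Gauss's area formula: 2A = Σ (x_i·y_{i+1} − x_{i+1}·y_i), indices taken mod 6.
Σ = (-18) + (12) + (2) + (223) + (310) + (400) = 929
Area = |Σ|/2 = 464.5.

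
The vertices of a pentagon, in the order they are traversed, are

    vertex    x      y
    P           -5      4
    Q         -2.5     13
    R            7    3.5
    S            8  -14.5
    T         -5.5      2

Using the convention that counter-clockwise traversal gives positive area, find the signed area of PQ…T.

Apply Gauss's area formula: 2A = Σ (x_i·y_{i+1} − x_{i+1}·y_i), indices taken mod 5.
Σ = (-55) + (-99.75) + (-129.5) + (-63.75) + (-12) = -360
Signed area = Σ/2 = -180 (negative ⇒ clockwise traversal).

-180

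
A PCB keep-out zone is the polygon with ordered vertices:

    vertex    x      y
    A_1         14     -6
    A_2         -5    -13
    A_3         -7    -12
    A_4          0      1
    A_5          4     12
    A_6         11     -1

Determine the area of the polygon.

Σ = (-212) + (-31) + (-7) + (-4) + (-136) + (-52) = -442
Area = |Σ|/2 = 221.

221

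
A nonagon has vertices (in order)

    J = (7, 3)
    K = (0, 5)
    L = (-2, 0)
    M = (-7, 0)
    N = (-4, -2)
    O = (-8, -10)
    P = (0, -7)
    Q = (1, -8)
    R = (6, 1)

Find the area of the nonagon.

J→K: (7)(5) − (0)(3) = 35
K→L: (0)(0) − (-2)(5) = 10
L→M: (-2)(0) − (-7)(0) = 0
M→N: (-7)(-2) − (-4)(0) = 14
N→O: (-4)(-10) − (-8)(-2) = 24
O→P: (-8)(-7) − (0)(-10) = 56
P→Q: (0)(-8) − (1)(-7) = 7
Q→R: (1)(1) − (6)(-8) = 49
R→J: (6)(3) − (7)(1) = 11
Σ = 206
Area = |Σ|/2 = 103.

103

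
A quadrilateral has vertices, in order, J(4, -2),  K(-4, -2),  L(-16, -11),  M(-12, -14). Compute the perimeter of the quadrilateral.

|JK| = √((-8)² + (0)²) = √64 = 8
|KL| = √((-12)² + (-9)²) = √225 = 15
|LM| = √((4)² + (-3)²) = √25 = 5
|MJ| = √((16)² + (12)²) = √400 = 20
Perimeter = 8 + 15 + 5 + 20 = 48.

48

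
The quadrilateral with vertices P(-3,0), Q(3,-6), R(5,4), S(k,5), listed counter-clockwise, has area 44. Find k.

Write out the shoelace sum; only the two edges meeting at S involve k:
2·Area = [(5·5 − k·4) + (k·0 − (-3)·5)] + 60
       = -4·k + 100 = 88
⇒ k = 3.

3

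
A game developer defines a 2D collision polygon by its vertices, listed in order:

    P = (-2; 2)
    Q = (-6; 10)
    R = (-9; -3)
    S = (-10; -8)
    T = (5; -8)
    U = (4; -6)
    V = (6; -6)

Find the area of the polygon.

138

Apply Gauss's area formula: 2A = Σ (x_i·y_{i+1} − x_{i+1}·y_i), indices taken mod 7.
P→Q: (-2)(10) − (-6)(2) = -8
Q→R: (-6)(-3) − (-9)(10) = 108
R→S: (-9)(-8) − (-10)(-3) = 42
S→T: (-10)(-8) − (5)(-8) = 120
T→U: (5)(-6) − (4)(-8) = 2
U→V: (4)(-6) − (6)(-6) = 12
V→P: (6)(2) − (-2)(-6) = 0
Σ = 276
Area = |Σ|/2 = 138.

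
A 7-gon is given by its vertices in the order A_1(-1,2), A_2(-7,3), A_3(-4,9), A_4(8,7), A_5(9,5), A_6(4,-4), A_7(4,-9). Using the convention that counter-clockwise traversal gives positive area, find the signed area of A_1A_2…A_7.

-120

Apply the shoelace formula: 2A = Σ (x_i·y_{i+1} − x_{i+1}·y_i), indices taken mod 7.
Σ = (11) + (-51) + (-100) + (-23) + (-56) + (-20) + (-1) = -240
Signed area = Σ/2 = -120 (negative ⇒ clockwise traversal).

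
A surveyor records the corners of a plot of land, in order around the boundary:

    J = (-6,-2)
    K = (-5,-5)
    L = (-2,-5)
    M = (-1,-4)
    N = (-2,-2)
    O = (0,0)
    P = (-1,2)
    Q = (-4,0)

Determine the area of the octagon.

Apply the shoelace (surveyor's) formula: 2A = Σ (x_i·y_{i+1} − x_{i+1}·y_i), indices taken mod 8.
Σ = (20) + (15) + (3) + (-6) + (0) + (0) + (8) + (8) = 48
Area = |Σ|/2 = 24.

24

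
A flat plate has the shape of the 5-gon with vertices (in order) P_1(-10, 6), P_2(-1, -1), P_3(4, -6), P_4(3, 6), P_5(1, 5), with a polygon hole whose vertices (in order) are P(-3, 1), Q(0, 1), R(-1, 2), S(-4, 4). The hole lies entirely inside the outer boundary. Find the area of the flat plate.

Outer boundary:
Apply the surveyor's formula: 2A = Σ (x_i·y_{i+1} − x_{i+1}·y_i), indices taken mod 5.
Cross-terms: 16, 10, 42, 9, 56  ⇒  Σ = 133
Area = |Σ|/2 = 66.5.
Hole:
Apply the shoelace (surveyor's) formula: 2A = Σ (x_i·y_{i+1} − x_{i+1}·y_i), indices taken mod 4.
Σ = (-3) + (1) + (4) + (8) = 10
Area = |Σ|/2 = 5.
Net area = 66.5 − 5 = 61.5.

61.5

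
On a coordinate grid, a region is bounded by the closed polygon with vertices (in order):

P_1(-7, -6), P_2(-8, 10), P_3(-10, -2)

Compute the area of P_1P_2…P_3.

Apply the shoelace (surveyor's) formula: 2A = Σ (x_i·y_{i+1} − x_{i+1}·y_i), indices taken mod 3.
P_1→P_2: (-7)(10) − (-8)(-6) = -118
P_2→P_3: (-8)(-2) − (-10)(10) = 116
P_3→P_1: (-10)(-6) − (-7)(-2) = 46
Σ = 44
Area = |Σ|/2 = 22.

22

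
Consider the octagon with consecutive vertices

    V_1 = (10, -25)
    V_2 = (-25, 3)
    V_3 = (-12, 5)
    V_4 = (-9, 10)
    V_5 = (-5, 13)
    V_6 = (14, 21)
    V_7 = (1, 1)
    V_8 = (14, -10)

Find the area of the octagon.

Apply the surveyor's formula: 2A = Σ (x_i·y_{i+1} − x_{i+1}·y_i), indices taken mod 8.
Σ = (-595) + (-89) + (-75) + (-67) + (-287) + (-7) + (-24) + (-250) = -1394
Area = |Σ|/2 = 697.

697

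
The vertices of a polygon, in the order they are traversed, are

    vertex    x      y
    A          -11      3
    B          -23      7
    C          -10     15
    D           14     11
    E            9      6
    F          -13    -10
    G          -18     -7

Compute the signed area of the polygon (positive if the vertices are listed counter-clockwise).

Σ = (-8) + (-275) + (-320) + (-15) + (-12) + (-89) + (-131) = -850
Signed area = Σ/2 = -425 (negative ⇒ clockwise traversal).

-425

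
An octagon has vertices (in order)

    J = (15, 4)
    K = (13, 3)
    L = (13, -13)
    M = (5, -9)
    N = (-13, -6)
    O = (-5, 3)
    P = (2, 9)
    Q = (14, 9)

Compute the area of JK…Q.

360.5

Apply the surveyor's formula: 2A = Σ (x_i·y_{i+1} − x_{i+1}·y_i), indices taken mod 8.
Σ = (-7) + (-208) + (-52) + (-147) + (-69) + (-51) + (-108) + (-79) = -721
Area = |Σ|/2 = 360.5.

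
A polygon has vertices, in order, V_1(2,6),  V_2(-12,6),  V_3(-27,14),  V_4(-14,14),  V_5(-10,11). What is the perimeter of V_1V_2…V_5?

62

|V_1V_2| = √((-14)² + (0)²) = √196 = 14
|V_2V_3| = √((-15)² + (8)²) = √289 = 17
|V_3V_4| = √((13)² + (0)²) = √169 = 13
|V_4V_5| = √((4)² + (-3)²) = √25 = 5
|V_5V_1| = √((12)² + (-5)²) = √169 = 13
Perimeter = 14 + 17 + 13 + 5 + 13 = 62.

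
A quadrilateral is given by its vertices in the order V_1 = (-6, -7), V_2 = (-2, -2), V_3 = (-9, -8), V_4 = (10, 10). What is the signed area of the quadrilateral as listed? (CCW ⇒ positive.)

-12

Σ = (-2) + (-2) + (-10) + (-10) = -24
Signed area = Σ/2 = -12 (negative ⇒ clockwise traversal).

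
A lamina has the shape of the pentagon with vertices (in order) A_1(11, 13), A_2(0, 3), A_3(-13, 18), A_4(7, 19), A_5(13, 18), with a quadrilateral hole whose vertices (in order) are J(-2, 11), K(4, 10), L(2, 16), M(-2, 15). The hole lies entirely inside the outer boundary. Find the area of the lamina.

200.5

Outer boundary:
Apply the surveyor's formula: 2A = Σ (x_i·y_{i+1} − x_{i+1}·y_i), indices taken mod 5.
Cross-terms: 33, 39, -373, -121, -29  ⇒  Σ = -451
Area = |Σ|/2 = 225.5.
Hole:
Apply Gauss's area formula: 2A = Σ (x_i·y_{i+1} − x_{i+1}·y_i), indices taken mod 4.
Σ = (-64) + (44) + (62) + (8) = 50
Area = |Σ|/2 = 25.
Net area = 225.5 − 25 = 200.5.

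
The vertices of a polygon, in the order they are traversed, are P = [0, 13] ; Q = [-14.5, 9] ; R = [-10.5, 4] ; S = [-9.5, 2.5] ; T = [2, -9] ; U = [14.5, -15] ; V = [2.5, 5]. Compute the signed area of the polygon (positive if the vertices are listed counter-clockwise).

Σ = (188.5) + (36.5) + (11.75) + (80.5) + (100.5) + (110) + (32.5) = 560.25
Signed area = Σ/2 = 280.125 (positive ⇒ counter-clockwise traversal).

280.125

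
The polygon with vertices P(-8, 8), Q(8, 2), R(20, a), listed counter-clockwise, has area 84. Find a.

8

The doubled signed area Σ (x_i y_{i+1} − x_{i+1} y_i) is linear in a.
With a=0 it equals 40; the coefficient of a is 16 (from the two edges through R).
So 16·a + 40 = 2·84 = 168 ⇒ a = 8.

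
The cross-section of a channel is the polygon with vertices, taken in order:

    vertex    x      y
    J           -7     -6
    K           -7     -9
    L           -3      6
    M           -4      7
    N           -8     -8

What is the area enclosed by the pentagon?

17.5

J→K: (-7)(-9) − (-7)(-6) = 21
K→L: (-7)(6) − (-3)(-9) = -69
L→M: (-3)(7) − (-4)(6) = 3
M→N: (-4)(-8) − (-8)(7) = 88
N→J: (-8)(-6) − (-7)(-8) = -8
Σ = 35
Area = |Σ|/2 = 17.5.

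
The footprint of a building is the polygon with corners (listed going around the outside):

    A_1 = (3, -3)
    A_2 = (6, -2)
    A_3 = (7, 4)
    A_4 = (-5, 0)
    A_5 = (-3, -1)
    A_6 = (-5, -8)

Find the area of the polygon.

66.5

Σ = (12) + (38) + (20) + (5) + (19) + (39) = 133
Area = |Σ|/2 = 66.5.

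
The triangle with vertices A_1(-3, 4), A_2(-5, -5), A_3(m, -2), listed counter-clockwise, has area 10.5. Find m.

-2

The doubled signed area Σ (x_i y_{i+1} − x_{i+1} y_i) is linear in m.
With m=0 it equals 39; the coefficient of m is 9 (from the two edges through A_3).
So 9·m + 39 = 2·10.5 = 21 ⇒ m = -2.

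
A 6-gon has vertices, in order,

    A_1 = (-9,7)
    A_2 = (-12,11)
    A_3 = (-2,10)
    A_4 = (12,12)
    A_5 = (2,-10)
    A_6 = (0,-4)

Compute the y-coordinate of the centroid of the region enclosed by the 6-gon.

Apply the shoelace (surveyor's) formula. First the cross-terms c_i = x_i·y_{i+1} − x_{i+1}·y_i:
  -15, -98, -144, -144, -8, -36  ⇒  2A = -445, A = -222.5.
Then Σ (y_i + y_{i+1})·c_i = -5780, so ȳ = -5780 / (6·(-222.5)) = 1156/267.

1156/267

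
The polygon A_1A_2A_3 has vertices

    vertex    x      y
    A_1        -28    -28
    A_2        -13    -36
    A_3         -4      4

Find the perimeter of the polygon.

|A_1A_2| = √((15)² + (-8)²) = √289 = 17
|A_2A_3| = √((9)² + (40)²) = √1681 = 41
|A_3A_1| = √((-24)² + (-32)²) = √1600 = 40
Perimeter = 17 + 41 + 40 = 98.

98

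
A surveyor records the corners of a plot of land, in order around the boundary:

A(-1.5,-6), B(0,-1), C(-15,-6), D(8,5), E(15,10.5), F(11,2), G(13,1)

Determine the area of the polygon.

Apply the shoelace (surveyor's) formula: 2A = Σ (x_i·y_{i+1} − x_{i+1}·y_i), indices taken mod 7.
Cross-terms: 1.5, -15, -27, 9, -85.5, -15, -76.5  ⇒  Σ = -208.5
Area = |Σ|/2 = 104.25.

104.25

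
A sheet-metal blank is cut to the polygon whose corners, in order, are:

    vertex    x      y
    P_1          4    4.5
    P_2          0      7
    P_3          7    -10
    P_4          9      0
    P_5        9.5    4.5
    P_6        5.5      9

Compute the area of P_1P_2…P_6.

Σ = (28) + (-49) + (90) + (40.5) + (60.75) + (-11.25) = 159
Area = |Σ|/2 = 79.5.

79.5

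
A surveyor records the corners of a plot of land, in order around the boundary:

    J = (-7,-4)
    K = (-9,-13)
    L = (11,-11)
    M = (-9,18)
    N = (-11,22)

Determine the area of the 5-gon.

297

Apply the shoelace (surveyor's) formula: 2A = Σ (x_i·y_{i+1} − x_{i+1}·y_i), indices taken mod 5.
Cross-terms: 55, 242, 99, 0, 198  ⇒  Σ = 594
Area = |Σ|/2 = 297.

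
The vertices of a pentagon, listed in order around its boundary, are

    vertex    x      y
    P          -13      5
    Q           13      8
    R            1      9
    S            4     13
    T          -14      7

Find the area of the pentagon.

Apply the shoelace formula: 2A = Σ (x_i·y_{i+1} − x_{i+1}·y_i), indices taken mod 5.
Cross-terms: -169, 109, -23, 210, 21  ⇒  Σ = 148
Area = |Σ|/2 = 74.

74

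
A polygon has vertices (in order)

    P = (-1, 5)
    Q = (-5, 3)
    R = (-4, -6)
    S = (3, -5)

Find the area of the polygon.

Σ = (22) + (42) + (38) + (10) = 112
Area = |Σ|/2 = 56.

56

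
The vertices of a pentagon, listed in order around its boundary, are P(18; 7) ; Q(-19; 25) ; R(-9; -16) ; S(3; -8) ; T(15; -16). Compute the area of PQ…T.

Apply the shoelace (surveyor's) formula: 2A = Σ (x_i·y_{i+1} − x_{i+1}·y_i), indices taken mod 5.
Σ = (583) + (529) + (120) + (72) + (393) = 1697
Area = |Σ|/2 = 848.5.

848.5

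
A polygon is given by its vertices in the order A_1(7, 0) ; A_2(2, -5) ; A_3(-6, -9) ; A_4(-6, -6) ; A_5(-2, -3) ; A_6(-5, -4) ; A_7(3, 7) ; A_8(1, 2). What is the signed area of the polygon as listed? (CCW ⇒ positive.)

-70

Apply the shoelace formula: 2A = Σ (x_i·y_{i+1} − x_{i+1}·y_i), indices taken mod 8.
Σ = (-35) + (-48) + (-18) + (6) + (-7) + (-23) + (-1) + (-14) = -140
Signed area = Σ/2 = -70 (negative ⇒ clockwise traversal).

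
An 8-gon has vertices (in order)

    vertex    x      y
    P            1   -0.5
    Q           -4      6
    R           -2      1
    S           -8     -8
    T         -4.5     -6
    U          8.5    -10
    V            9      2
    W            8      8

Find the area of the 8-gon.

147.5

Apply the shoelace (surveyor's) formula: 2A = Σ (x_i·y_{i+1} − x_{i+1}·y_i), indices taken mod 8.
Σ = (4) + (8) + (24) + (12) + (96) + (107) + (56) + (-12) = 295
Area = |Σ|/2 = 147.5.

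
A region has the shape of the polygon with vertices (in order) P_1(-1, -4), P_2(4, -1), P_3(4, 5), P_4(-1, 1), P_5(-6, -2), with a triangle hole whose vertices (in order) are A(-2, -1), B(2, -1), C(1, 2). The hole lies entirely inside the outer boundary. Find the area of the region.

Outer boundary:
Apply Gauss's area formula: 2A = Σ (x_i·y_{i+1} − x_{i+1}·y_i), indices taken mod 5.
Cross-terms: 17, 24, 9, 8, 22  ⇒  Σ = 80
Area = |Σ|/2 = 40.
Hole:
Cross-terms: 4, 5, 3  ⇒  Σ = 12
Area = |Σ|/2 = 6.
Net area = 40 − 6 = 34.

34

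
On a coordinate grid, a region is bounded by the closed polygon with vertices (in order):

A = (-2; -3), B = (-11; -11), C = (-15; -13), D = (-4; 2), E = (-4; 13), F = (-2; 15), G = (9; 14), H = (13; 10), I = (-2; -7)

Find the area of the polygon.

Σ = (-11) + (-22) + (-82) + (-44) + (-34) + (-163) + (-92) + (-71) + (-8) = -527
Area = |Σ|/2 = 263.5.

263.5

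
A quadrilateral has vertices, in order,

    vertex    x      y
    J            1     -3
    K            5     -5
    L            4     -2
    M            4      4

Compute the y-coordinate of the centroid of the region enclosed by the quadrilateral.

Apply the shoelace formula. First the cross-terms c_i = x_i·y_{i+1} − x_{i+1}·y_i:
  10, 10, 24, -16  ⇒  2A = 28, A = 14.
Then Σ (y_i + y_{i+1})·c_i = -118, so ȳ = -118 / (6·14) = -59/42.

-59/42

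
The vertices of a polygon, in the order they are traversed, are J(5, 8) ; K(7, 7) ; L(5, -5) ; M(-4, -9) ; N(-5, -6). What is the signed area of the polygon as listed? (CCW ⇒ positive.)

Apply Gauss's area formula: 2A = Σ (x_i·y_{i+1} − x_{i+1}·y_i), indices taken mod 5.
Σ = (-21) + (-70) + (-65) + (-21) + (-10) = -187
Signed area = Σ/2 = -93.5 (negative ⇒ clockwise traversal).

-93.5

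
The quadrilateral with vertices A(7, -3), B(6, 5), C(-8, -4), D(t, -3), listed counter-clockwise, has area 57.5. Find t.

1

Write out the shoelace sum; only the two edges meeting at D involve t:
2·Area = [((-8)·(-3) − t·(-4)) + (t·(-3) − 7·(-3))] + 69
       = 1·t + 114 = 115
⇒ t = 1.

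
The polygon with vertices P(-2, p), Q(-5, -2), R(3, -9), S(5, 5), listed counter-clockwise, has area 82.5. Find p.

4

Write out the shoelace sum; only the two edges meeting at P involve p:
2·Area = [(5·p − (-2)·5) + ((-2)·(-2) − (-5)·p)] + 111
       = 10·p + 125 = 165
⇒ p = 4.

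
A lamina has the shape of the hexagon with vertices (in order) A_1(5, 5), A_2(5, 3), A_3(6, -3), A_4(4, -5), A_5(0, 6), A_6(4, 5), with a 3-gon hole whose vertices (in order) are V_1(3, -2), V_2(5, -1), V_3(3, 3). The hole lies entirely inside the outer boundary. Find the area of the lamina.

28

Outer boundary:
Apply the shoelace formula: 2A = Σ (x_i·y_{i+1} − x_{i+1}·y_i), indices taken mod 6.
Cross-terms: -10, -33, -18, 24, -24, -5  ⇒  Σ = -66
Area = |Σ|/2 = 33.
Hole:
V_1→V_2: (3)(-1) − (5)(-2) = 7
V_2→V_3: (5)(3) − (3)(-1) = 18
V_3→V_1: (3)(-2) − (3)(3) = -15
Σ = 10
Area = |Σ|/2 = 5.
Net area = 33 − 5 = 28.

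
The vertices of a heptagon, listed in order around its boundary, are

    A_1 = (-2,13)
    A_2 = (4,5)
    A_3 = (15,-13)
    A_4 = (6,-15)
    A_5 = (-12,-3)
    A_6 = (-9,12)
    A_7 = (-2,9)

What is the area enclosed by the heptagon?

385

Apply the shoelace (surveyor's) formula: 2A = Σ (x_i·y_{i+1} − x_{i+1}·y_i), indices taken mod 7.
Σ = (-62) + (-127) + (-147) + (-198) + (-171) + (-57) + (-8) = -770
Area = |Σ|/2 = 385.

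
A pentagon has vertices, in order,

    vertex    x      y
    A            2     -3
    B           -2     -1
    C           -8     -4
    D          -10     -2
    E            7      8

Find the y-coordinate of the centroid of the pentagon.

1

Apply the shoelace formula. First the cross-terms c_i = x_i·y_{i+1} − x_{i+1}·y_i:
  -8, 0, -24, -66, -37  ⇒  2A = -135, A = -67.5.
Then Σ (y_i + y_{i+1})·c_i = -405, so ȳ = -405 / (6·(-67.5)) = 1.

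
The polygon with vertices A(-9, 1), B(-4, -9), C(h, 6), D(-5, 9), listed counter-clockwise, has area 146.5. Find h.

7

The doubled signed area Σ (x_i y_{i+1} − x_{i+1} y_i) is linear in h.
With h=0 it equals 167; the coefficient of h is 18 (from the two edges through C).
So 18·h + 167 = 2·146.5 = 293 ⇒ h = 7.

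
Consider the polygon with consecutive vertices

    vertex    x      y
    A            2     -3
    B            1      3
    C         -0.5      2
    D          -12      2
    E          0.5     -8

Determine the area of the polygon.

Cross-terms: 9, 3.5, 23, 95, 14.5  ⇒  Σ = 145
Area = |Σ|/2 = 72.5.

72.5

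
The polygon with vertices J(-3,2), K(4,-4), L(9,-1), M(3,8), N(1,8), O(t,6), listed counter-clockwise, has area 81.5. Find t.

-2

Write out the shoelace sum; only the two edges meeting at O involve t:
2·Area = [(1·6 − t·8) + (t·2 − (-3)·6)] + 127
       = -6·t + 151 = 163
⇒ t = -2.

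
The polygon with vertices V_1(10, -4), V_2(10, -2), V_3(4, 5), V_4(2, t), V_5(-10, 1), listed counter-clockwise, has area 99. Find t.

The doubled signed area Σ (x_i y_{i+1} − x_{i+1} y_i) is linear in t.
With t=0 it equals 100; the coefficient of t is 14 (from the two edges through V_4).
So 14·t + 100 = 2·99 = 198 ⇒ t = 7.

7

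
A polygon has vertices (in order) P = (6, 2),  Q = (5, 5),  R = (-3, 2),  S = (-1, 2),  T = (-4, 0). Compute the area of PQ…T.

20.5

P→Q: (6)(5) − (5)(2) = 20
Q→R: (5)(2) − (-3)(5) = 25
R→S: (-3)(2) − (-1)(2) = -4
S→T: (-1)(0) − (-4)(2) = 8
T→P: (-4)(2) − (6)(0) = -8
Σ = 41
Area = |Σ|/2 = 20.5.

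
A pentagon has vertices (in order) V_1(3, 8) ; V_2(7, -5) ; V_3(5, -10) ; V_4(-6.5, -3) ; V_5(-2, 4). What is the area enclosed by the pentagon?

128

Apply the surveyor's formula: 2A = Σ (x_i·y_{i+1} − x_{i+1}·y_i), indices taken mod 5.
V_1→V_2: (3)(-5) − (7)(8) = -71
V_2→V_3: (7)(-10) − (5)(-5) = -45
V_3→V_4: (5)(-3) − (-6.5)(-10) = -80
V_4→V_5: (-6.5)(4) − (-2)(-3) = -32
V_5→V_1: (-2)(8) − (3)(4) = -28
Σ = -256
Area = |Σ|/2 = 128.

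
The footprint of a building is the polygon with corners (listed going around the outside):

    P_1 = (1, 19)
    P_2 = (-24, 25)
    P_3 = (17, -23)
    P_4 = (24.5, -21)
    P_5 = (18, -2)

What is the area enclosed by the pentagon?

Cross-terms: 481, 127, 206.5, 329, 344  ⇒  Σ = 1487.5
Area = |Σ|/2 = 743.75.

743.75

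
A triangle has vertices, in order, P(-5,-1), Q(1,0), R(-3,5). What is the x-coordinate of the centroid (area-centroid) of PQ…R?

Apply Gauss's area formula. First the cross-terms c_i = x_i·y_{i+1} − x_{i+1}·y_i:
  1, 5, 28  ⇒  2A = 34, A = 17.
Then Σ (x_i + x_{i+1})·c_i = -238, so x̄ = -238 / (6·17) = -7/3.

-7/3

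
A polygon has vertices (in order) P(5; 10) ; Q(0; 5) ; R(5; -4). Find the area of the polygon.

35

Apply Gauss's area formula: 2A = Σ (x_i·y_{i+1} − x_{i+1}·y_i), indices taken mod 3.
Σ = (25) + (-25) + (70) = 70
Area = |Σ|/2 = 35.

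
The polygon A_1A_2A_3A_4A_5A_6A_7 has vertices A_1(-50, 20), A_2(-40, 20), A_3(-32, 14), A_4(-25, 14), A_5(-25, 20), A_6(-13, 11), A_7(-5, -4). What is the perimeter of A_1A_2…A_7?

116

|A_1A_2| = √((10)² + (0)²) = √100 = 10
|A_2A_3| = √((8)² + (-6)²) = √100 = 10
|A_3A_4| = √((7)² + (0)²) = √49 = 7
|A_4A_5| = √((0)² + (6)²) = √36 = 6
|A_5A_6| = √((12)² + (-9)²) = √225 = 15
|A_6A_7| = √((8)² + (-15)²) = √289 = 17
|A_7A_1| = √((-45)² + (24)²) = √2601 = 51
Perimeter = 10 + 10 + 7 + 6 + 15 + 17 + 51 = 116.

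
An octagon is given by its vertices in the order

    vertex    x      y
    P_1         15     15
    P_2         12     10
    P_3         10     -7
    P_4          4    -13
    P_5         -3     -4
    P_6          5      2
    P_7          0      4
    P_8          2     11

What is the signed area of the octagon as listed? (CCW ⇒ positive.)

Apply Gauss's area formula: 2A = Σ (x_i·y_{i+1} − x_{i+1}·y_i), indices taken mod 8.
Σ = (-30) + (-184) + (-102) + (-55) + (14) + (20) + (-8) + (-135) = -480
Signed area = Σ/2 = -240 (negative ⇒ clockwise traversal).

-240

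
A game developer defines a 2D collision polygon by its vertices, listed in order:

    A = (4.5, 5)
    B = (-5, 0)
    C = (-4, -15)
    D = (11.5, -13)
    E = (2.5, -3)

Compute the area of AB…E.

174.25

A→B: (4.5)(0) − (-5)(5) = 25
B→C: (-5)(-15) − (-4)(0) = 75
C→D: (-4)(-13) − (11.5)(-15) = 224.5
D→E: (11.5)(-3) − (2.5)(-13) = -2
E→A: (2.5)(5) − (4.5)(-3) = 26
Σ = 348.5
Area = |Σ|/2 = 174.25.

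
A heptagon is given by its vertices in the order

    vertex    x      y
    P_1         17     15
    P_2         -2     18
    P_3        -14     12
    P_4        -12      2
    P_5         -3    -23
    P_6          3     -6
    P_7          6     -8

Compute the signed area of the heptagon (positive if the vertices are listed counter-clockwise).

Apply Gauss's area formula: 2A = Σ (x_i·y_{i+1} − x_{i+1}·y_i), indices taken mod 7.
Cross-terms: 336, 228, 116, 282, 87, 12, 226  ⇒  Σ = 1287
Signed area = Σ/2 = 643.5 (positive ⇒ counter-clockwise traversal).

643.5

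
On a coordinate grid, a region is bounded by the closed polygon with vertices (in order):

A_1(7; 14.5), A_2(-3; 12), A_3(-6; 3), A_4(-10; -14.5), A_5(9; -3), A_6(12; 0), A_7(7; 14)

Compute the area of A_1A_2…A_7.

A_1→A_2: (7)(12) − (-3)(14.5) = 127.5
A_2→A_3: (-3)(3) − (-6)(12) = 63
A_3→A_4: (-6)(-14.5) − (-10)(3) = 117
A_4→A_5: (-10)(-3) − (9)(-14.5) = 160.5
A_5→A_6: (9)(0) − (12)(-3) = 36
A_6→A_7: (12)(14) − (7)(0) = 168
A_7→A_1: (7)(14.5) − (7)(14) = 3.5
Σ = 675.5
Area = |Σ|/2 = 337.75.

337.75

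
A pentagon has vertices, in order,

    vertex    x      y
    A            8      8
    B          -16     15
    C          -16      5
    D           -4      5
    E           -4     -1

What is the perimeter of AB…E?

68

|AB| = √((-24)² + (7)²) = √625 = 25
|BC| = √((0)² + (-10)²) = √100 = 10
|CD| = √((12)² + (0)²) = √144 = 12
|DE| = √((0)² + (-6)²) = √36 = 6
|EA| = √((12)² + (9)²) = √225 = 15
Perimeter = 25 + 10 + 12 + 6 + 15 = 68.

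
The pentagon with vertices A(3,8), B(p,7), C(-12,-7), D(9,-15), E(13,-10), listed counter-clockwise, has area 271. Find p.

The doubled signed area Σ (x_i y_{i+1} − x_{i+1} y_i) is linear in p.
With p=0 it equals 587; the coefficient of p is -15 (from the two edges through B).
So -15·p + 587 = 2·271 = 542 ⇒ p = 3.

3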